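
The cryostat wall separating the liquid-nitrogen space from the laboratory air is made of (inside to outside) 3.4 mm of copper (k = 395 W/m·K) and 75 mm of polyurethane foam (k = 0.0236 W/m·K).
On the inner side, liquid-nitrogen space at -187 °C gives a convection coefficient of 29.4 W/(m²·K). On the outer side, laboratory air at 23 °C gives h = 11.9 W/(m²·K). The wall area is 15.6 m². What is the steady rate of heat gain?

Series thermal resistances:
R_inner film = 1/(h_i·A) = 1/(29.4×15.6) = 0.00218 K/W
R_copper = L/(kA) = 0.0034/(395×15.6) = 5.518×10^-7 K/W
R_polyurethane foam = L/(kA) = 0.075/(0.0236×15.6) = 0.2037 K/W
R_outer film = 1/(h_o·A) = 1/(11.9×15.6) = 0.005387 K/W
R_total = 0.2113 K/W
Q = ΔT / R_total = 210 / 0.2113

Q ≈ 994 W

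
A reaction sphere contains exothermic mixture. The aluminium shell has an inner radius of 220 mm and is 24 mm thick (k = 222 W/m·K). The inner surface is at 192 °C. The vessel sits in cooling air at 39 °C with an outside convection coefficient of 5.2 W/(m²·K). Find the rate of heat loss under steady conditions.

Each spherical layer contributes R = (1/r_i − 1/r_o)/(4πk):
R_aluminium shell = (1/0.22 − 1/0.244)/(4π×222) = 1.603×10^-4 K/W
R_outer film = 1/(h·4πr_o²) = 1/(5.2×4π×0.244²) = 0.257 K/W
R_total = 0.2572 K/W
Q = ΔT/R_total = 153/0.2572

Q ≈ 595 W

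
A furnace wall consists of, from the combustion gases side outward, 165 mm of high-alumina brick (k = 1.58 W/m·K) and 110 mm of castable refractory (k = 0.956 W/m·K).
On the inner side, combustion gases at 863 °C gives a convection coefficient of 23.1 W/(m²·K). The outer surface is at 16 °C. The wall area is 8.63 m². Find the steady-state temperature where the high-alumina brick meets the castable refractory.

T ≈ 387 °C

Series thermal resistances:
R_inner film = 1/(h_i·A) = 1/(23.1×8.63) = 0.005016 K/W
R_high-alumina brick = L/(kA) = 0.165/(1.58×8.63) = 0.0121 K/W
R_castable refractory = L/(kA) = 0.11/(0.956×8.63) = 0.01333 K/W
R_total = 0.03045 K/W;  Q = ΔT/R_total = 847/0.03045 = 27820 W
T_interface = T_inner − Q·ΣR(inner→interface) = 863 − 27800×0.01712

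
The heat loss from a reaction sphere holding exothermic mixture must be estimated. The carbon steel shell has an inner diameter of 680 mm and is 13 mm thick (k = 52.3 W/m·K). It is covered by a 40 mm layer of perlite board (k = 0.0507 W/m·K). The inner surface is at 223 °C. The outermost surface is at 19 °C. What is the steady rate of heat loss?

Q ≈ 451 W

Spherical conduction: R = (1/r_in − 1/r_out)/(4πk) per layer; series-sum.
R_carbon steel shell = (1/0.34 − 1/0.353)/(4π×52.3) = 1.648×10^-4 K/W
R_perlite board = (1/0.353 − 1/0.393)/(4π×0.0507) = 0.4526 K/W
R_total = 0.4527 K/W
Q = ΔT/R_total = 204/0.4527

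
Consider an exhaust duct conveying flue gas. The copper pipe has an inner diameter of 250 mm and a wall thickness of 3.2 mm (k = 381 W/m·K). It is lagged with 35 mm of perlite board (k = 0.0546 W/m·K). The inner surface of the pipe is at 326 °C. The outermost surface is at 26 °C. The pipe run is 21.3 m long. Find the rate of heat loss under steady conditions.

Treating each annulus and film as a series resistance:
R_copper pipe wall = ln(128.2/125)/(2π×381×21.3) = 4.957×10^-7 K/W
R_perlite board = ln(163.2/128.2)/(2π×0.0546×21.3) = 0.03303 K/W
R_total = 0.03303 K/W
Q = ΔT/R_total = 300/0.03303

Q ≈ 9080 W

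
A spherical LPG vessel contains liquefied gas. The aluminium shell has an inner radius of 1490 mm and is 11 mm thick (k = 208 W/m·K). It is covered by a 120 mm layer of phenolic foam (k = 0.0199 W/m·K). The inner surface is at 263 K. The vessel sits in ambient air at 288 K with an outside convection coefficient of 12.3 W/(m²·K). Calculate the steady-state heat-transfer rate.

Q ≈ 125 W

Spherical conduction: R = (1/r_in − 1/r_out)/(4πk) per layer; series-sum.
R_aluminium shell = (1/1.49 − 1/1.501)/(4π×208) = 1.882×10^-6 K/W
R_phenolic foam = (1/1.501 − 1/1.621)/(4π×0.0199) = 0.1972 K/W
R_outer film = 1/(h·4πr_o²) = 1/(12.3×4π×1.621²) = 0.002462 K/W
R_total = 0.1997 K/W
Q = ΔT/R_total = 25/0.1997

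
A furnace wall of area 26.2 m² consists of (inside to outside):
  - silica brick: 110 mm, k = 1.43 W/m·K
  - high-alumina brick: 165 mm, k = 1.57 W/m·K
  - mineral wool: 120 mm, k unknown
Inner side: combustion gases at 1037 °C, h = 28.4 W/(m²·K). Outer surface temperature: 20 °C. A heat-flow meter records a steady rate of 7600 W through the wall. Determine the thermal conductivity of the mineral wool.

Treating each layer as a thermal resistance in series:
R_inner film = 1/(h_i·A) = 1/(28.4×26.2) = 0.001344 K/W
R_silica brick = L/(kA) = 0.11/(1.43×26.2) = 0.002936 K/W
R_high-alumina brick = L/(kA) = 0.165/(1.57×26.2) = 0.004011 K/W
Sum of known resistances R_other = 0.008291 K/W
Total R = ΔT/Q = 1017/7600 = 0.1338 K/W
R_mineral wool = R_total − R_other = 0.1255 K/W
k = L/(R·A) = 0.12/(0.1255×26.2)

k ≈ 0.0365 W/(m·K)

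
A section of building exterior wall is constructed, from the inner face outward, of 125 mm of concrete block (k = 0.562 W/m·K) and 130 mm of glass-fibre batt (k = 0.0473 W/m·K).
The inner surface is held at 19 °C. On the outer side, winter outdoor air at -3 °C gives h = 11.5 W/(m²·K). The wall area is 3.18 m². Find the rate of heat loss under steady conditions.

Q ≈ 22.9 W

Using the resistance-network approach (series):
R_concrete block = L/(kA) = 0.125/(0.562×3.18) = 0.06994 K/W
R_glass-fibre batt = L/(kA) = 0.13/(0.0473×3.18) = 0.8643 K/W
R_outer film = 1/(h_o·A) = 1/(11.5×3.18) = 0.02734 K/W
R_total = 0.9616 K/W
Q = ΔT / R_total = 22 / 0.9616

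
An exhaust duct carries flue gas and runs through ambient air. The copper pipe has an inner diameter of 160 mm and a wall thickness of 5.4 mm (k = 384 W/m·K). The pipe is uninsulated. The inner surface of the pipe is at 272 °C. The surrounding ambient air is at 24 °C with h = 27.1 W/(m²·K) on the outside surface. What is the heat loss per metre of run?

Treating each annulus and film as a series resistance:
R_copper pipe wall = ln(85.4/80)/(2π×384×1) = 2.707×10^-5 K/W
R_outer film = 1/(h_o·2πr_oL) = 1/(27.1×2π×0.0854×1) = 0.06877 K/W
R_total = 0.0688 K/W
Q = ΔT/R_total = 248/0.0688

q′ ≈ 3600 W/m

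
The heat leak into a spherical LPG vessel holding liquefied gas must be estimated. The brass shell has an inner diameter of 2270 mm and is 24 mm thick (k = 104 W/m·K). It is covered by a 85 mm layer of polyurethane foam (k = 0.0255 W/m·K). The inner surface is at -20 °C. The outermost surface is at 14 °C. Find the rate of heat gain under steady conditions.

Q ≈ 185 W

Spherical conduction: R = (1/r_in − 1/r_out)/(4πk) per layer; series-sum.
R_brass shell = (1/1.135 − 1/1.159)/(4π×104) = 1.396×10^-5 K/W
R_polyurethane foam = (1/1.159 − 1/1.244)/(4π×0.0255) = 0.184 K/W
R_total = 0.184 K/W
Q = ΔT/R_total = 34/0.184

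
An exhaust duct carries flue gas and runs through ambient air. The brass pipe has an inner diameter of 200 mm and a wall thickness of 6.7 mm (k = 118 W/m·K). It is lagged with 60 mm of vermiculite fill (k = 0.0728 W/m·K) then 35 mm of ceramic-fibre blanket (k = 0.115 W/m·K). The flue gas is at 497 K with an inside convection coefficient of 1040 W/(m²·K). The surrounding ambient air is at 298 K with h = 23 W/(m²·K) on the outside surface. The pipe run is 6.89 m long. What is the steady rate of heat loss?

Q ≈ 1080 W

Cylindrical conduction, so R = ln(r₂/r₁)/(2πkL) per layer, in series:
R_inner film = 1/(h_i·2πr₁L) = 1/(1040×2π×0.1×6.89) = 2.221×10^-4 K/W
R_brass pipe wall = ln(106.7/100)/(2π×118×6.89) = 1.27×10^-5 K/W
R_vermiculite fill = ln(166.7/106.7)/(2π×0.0728×6.89) = 0.1416 K/W
R_ceramic-fibre blanket = ln(201.7/166.7)/(2π×0.115×6.89) = 0.03828 K/W
R_outer film = 1/(h_o·2πr_oL) = 1/(23×2π×0.2017×6.89) = 0.004979 K/W
R_total = 0.1851 K/W
Q = ΔT/R_total = 199/0.1851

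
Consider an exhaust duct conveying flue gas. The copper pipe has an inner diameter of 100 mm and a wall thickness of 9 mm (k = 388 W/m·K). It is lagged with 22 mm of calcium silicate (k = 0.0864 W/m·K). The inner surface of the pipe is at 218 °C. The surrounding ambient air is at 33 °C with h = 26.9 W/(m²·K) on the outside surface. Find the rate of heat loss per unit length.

For a radial system each layer contributes R = ln(r_out/r_in)/(2πkL); films add R = 1/(hA).
R_copper pipe wall = ln(59/50)/(2π×388×1) = 6.789×10^-5 K/W
R_calcium silicate = ln(81/59)/(2π×0.0864×1) = 0.5838 K/W
R_outer film = 1/(h_o·2πr_oL) = 1/(26.9×2π×0.081×1) = 0.07304 K/W
R_total = 0.6569 K/W
Q = ΔT/R_total = 185/0.6569

q′ ≈ 282 W/m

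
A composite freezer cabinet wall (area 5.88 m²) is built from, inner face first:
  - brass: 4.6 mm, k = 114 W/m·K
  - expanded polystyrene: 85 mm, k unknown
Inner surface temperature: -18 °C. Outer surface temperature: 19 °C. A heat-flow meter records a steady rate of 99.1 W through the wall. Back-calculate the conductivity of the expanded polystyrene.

Using the resistance-network approach (series):
R_brass = L/(kA) = 0.0046/(114×5.88) = 6.862×10^-6 K/W
Sum of known resistances R_other = 6.862×10^-6 K/W
Total R = ΔT/Q = 37/99.1 = 0.3734 K/W
R_expanded polystyrene = R_total − R_other = 0.3734 K/W
k = L/(R·A) = 0.085/(0.3734×5.88)

k ≈ 0.0387 W/(m·K)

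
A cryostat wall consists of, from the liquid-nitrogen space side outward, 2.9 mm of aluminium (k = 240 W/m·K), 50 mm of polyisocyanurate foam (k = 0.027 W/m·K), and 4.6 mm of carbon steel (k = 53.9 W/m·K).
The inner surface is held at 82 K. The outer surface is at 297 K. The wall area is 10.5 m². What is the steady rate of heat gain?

Q ≈ 1220 W

Series thermal resistances:
R_aluminium = L/(kA) = 0.0029/(240×10.5) = 1.151×10^-6 K/W
R_polyisocyanurate foam = L/(kA) = 0.05/(0.027×10.5) = 0.1764 K/W
R_carbon steel = L/(kA) = 0.0046/(53.9×10.5) = 8.128×10^-6 K/W
R_total = 0.1764 K/W
Q = ΔT / R_total = 215 / 0.1764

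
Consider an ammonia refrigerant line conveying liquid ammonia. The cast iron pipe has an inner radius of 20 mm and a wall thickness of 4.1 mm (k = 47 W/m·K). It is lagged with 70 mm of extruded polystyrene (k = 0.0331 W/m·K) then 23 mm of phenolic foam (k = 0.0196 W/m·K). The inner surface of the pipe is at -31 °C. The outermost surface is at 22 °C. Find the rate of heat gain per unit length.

Per-layer cylindrical resistances, series-summed:
R_cast iron pipe wall = ln(24.1/20)/(2π×47×1) = 6.315×10^-4 K/W
R_extruded polystyrene = ln(94.1/24.1)/(2π×0.0331×1) = 6.55 K/W
R_phenolic foam = ln(117.1/94.1)/(2π×0.0196×1) = 1.776 K/W
R_total = 8.326 K/W
Q = ΔT/R_total = 53/8.326

q′ ≈ 6.37 W/m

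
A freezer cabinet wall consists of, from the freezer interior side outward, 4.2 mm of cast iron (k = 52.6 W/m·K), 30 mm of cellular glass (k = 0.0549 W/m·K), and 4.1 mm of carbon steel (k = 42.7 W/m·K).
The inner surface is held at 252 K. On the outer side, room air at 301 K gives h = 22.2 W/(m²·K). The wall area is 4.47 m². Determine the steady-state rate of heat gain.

Q ≈ 370 W

Using the resistance-network approach (series):
R_cast iron = L/(kA) = 0.0042/(52.6×4.47) = 1.786×10^-5 K/W
R_cellular glass = L/(kA) = 0.03/(0.0549×4.47) = 0.1222 K/W
R_carbon steel = L/(kA) = 0.0041/(42.7×4.47) = 2.148×10^-5 K/W
R_outer film = 1/(h_o·A) = 1/(22.2×4.47) = 0.01008 K/W
R_total = 0.1324 K/W
Q = ΔT / R_total = 49 / 0.1324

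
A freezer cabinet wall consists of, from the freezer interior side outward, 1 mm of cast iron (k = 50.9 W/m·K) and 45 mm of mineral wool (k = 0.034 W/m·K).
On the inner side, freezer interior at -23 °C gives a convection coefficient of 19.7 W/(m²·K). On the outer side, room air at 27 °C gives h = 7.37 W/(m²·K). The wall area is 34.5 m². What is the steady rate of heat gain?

Using the resistance-network approach (series):
R_inner film = 1/(h_i·A) = 1/(19.7×34.5) = 0.001471 K/W
R_cast iron = L/(kA) = 0.001/(50.9×34.5) = 5.695×10^-7 K/W
R_mineral wool = L/(kA) = 0.045/(0.034×34.5) = 0.03836 K/W
R_outer film = 1/(h_o·A) = 1/(7.37×34.5) = 0.003933 K/W
R_total = 0.04377 K/W
Q = ΔT / R_total = 50 / 0.04377

Q ≈ 1140 W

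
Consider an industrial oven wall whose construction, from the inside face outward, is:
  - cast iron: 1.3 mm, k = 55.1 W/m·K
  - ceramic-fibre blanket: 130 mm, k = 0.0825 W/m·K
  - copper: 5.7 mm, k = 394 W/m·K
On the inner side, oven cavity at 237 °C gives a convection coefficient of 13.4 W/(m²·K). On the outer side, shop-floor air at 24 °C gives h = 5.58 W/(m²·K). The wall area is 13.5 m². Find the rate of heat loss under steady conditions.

Q ≈ 1570 W

Series thermal resistances:
R_inner film = 1/(h_i·A) = 1/(13.4×13.5) = 0.005528 K/W
R_cast iron = L/(kA) = 0.0013/(55.1×13.5) = 1.748×10^-6 K/W
R_ceramic-fibre blanket = L/(kA) = 0.13/(0.0825×13.5) = 0.1167 K/W
R_copper = L/(kA) = 0.0057/(394×13.5) = 1.072×10^-6 K/W
R_outer film = 1/(h_o·A) = 1/(5.58×13.5) = 0.01327 K/W
R_total = 0.1355 K/W
Q = ΔT / R_total = 213 / 0.1355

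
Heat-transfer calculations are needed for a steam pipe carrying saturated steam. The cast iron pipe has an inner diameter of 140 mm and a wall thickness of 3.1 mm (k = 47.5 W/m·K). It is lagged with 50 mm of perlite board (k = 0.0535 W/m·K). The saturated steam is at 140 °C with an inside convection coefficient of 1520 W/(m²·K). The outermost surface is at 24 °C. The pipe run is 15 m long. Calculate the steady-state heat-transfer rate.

Cylindrical conduction, so R = ln(r₂/r₁)/(2πkL) per layer, in series:
R_inner film = 1/(h_i·2πr₁L) = 1/(1520×2π×0.07×15) = 9.972×10^-5 K/W
R_cast iron pipe wall = ln(73.1/70)/(2π×47.5×15) = 9.68×10^-6 K/W
R_perlite board = ln(123.1/73.1)/(2π×0.0535×15) = 0.1034 K/W
R_total = 0.1035 K/W
Q = ΔT/R_total = 116/0.1035

Q ≈ 1120 W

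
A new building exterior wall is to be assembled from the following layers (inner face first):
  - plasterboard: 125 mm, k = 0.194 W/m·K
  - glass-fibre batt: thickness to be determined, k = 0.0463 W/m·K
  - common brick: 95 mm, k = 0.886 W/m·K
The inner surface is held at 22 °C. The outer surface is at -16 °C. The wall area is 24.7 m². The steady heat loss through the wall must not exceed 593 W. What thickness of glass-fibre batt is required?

L ≈ 38.5 mm

Series thermal resistances:
R_plasterboard = L/(kA) = 0.125/(0.194×24.7) = 0.02609 K/W
R_common brick = L/(kA) = 0.095/(0.886×24.7) = 0.004341 K/W
Sum of the known resistances R_other = 0.03043 K/W
Required total resistance R_tot = ΔT/Q_allow = 38/593 = 0.06408 K/W
R_glass-fibre batt = R_tot − R_other = 0.03365 K/W
L = R·k·A = 0.03365×0.0463×24.7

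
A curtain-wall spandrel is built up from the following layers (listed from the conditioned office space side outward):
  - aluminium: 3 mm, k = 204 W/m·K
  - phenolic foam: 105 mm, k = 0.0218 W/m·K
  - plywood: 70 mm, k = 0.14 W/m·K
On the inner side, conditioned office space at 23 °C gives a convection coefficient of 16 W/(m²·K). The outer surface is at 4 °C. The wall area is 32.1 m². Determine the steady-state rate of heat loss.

Q ≈ 113 W

Model the wall as resistances in series:
R_inner film = 1/(h_i·A) = 1/(16×32.1) = 0.001947 K/W
R_aluminium = L/(kA) = 0.003/(204×32.1) = 4.581×10^-7 K/W
R_phenolic foam = L/(kA) = 0.105/(0.0218×32.1) = 0.15 K/W
R_plywood = L/(kA) = 0.07/(0.14×32.1) = 0.01558 K/W
R_total = 0.1676 K/W
Q = ΔT / R_total = 19 / 0.1676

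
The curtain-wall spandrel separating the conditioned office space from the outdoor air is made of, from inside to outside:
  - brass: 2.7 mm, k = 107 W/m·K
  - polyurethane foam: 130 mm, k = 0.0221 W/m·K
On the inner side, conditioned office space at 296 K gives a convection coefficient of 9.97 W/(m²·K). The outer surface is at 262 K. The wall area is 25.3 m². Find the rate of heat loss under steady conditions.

Q ≈ 144 W

Using the resistance-network approach (series):
R_inner film = 1/(h_i·A) = 1/(9.97×25.3) = 0.003964 K/W
R_brass = L/(kA) = 0.0027/(107×25.3) = 9.974×10^-7 K/W
R_polyurethane foam = L/(kA) = 0.13/(0.0221×25.3) = 0.2325 K/W
R_total = 0.2365 K/W
Q = ΔT / R_total = 34 / 0.2365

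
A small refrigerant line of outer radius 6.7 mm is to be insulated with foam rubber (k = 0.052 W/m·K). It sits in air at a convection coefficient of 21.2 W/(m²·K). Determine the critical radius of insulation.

For a cylinder r_cr = k/h = 0.052/21.2
r_cr = 2.45 mm; since the bare radius (6.7 mm) is above r_cr, any added insulation will reduce heat loss.

r_cr ≈ 2.45 mm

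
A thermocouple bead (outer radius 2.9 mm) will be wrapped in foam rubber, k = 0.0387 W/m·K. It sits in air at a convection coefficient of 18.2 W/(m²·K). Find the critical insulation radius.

r_cr ≈ 4.25 mm

For a sphere r_cr = 2k/h = 2×0.0387/18.2
r_cr = 4.25 mm; since the bare radius (2.9 mm) is below r_cr, adding a thin layer of insulation will *increase* heat loss.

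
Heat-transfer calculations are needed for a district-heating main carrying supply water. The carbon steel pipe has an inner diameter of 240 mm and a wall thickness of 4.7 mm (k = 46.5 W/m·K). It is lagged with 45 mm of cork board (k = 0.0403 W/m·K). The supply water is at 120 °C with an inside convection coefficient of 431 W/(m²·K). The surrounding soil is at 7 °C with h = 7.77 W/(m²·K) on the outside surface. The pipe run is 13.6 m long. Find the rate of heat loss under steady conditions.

Q ≈ 1150 W

Radial resistances (cylindrical: R_cond = ln(r_o/r_i)/(2πkL), R_conv = 1/(h·2πrL)):
R_inner film = 1/(h_i·2πr₁L) = 1/(431×2π×0.12×13.6) = 2.263×10^-4 K/W
R_carbon steel pipe wall = ln(124.7/120)/(2π×46.5×13.6) = 9.669×10^-6 K/W
R_cork board = ln(169.7/124.7)/(2π×0.0403×13.6) = 0.08947 K/W
R_outer film = 1/(h_o·2πr_oL) = 1/(7.77×2π×0.1697×13.6) = 0.008875 K/W
R_total = 0.09859 K/W
Q = ΔT/R_total = 113/0.09859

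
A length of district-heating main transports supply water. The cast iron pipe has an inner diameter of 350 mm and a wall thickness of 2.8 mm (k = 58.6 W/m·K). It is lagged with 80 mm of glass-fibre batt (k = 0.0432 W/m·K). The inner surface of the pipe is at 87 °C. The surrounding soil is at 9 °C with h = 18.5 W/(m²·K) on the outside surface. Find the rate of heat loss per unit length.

q′ ≈ 55.6 W/m

Treating each annulus and film as a series resistance:
R_cast iron pipe wall = ln(177.8/175)/(2π×58.6×1) = 4.311×10^-5 K/W
R_glass-fibre batt = ln(257.8/177.8)/(2π×0.0432×1) = 1.369 K/W
R_outer film = 1/(h_o·2πr_oL) = 1/(18.5×2π×0.2578×1) = 0.03337 K/W
R_total = 1.402 K/W
Q = ΔT/R_total = 78/1.402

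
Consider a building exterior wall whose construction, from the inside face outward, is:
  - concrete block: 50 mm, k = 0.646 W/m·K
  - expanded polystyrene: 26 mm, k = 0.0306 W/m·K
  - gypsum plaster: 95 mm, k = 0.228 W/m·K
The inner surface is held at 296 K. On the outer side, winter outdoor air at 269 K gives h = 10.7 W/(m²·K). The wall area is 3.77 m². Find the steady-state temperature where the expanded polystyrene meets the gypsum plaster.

T ≈ 279 K

Model the wall as resistances in series:
R_concrete block = L/(kA) = 0.05/(0.646×3.77) = 0.02053 K/W
R_expanded polystyrene = L/(kA) = 0.026/(0.0306×3.77) = 0.2254 K/W
R_gypsum plaster = L/(kA) = 0.095/(0.228×3.77) = 0.1105 K/W
R_outer film = 1/(h_o·A) = 1/(10.7×3.77) = 0.02479 K/W
R_total = 0.3812 K/W;  Q = ΔT/R_total = 27/0.3812 = 70.83 W
T_interface = T_inner − Q·ΣR(inner→interface) = 296 − 70.8×0.2459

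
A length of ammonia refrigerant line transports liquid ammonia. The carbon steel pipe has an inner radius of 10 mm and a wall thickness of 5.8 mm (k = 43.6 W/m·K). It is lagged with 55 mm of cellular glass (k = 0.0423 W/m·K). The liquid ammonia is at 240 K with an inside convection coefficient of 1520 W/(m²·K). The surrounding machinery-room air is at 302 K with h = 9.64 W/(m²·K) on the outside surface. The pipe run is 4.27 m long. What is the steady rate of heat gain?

Q ≈ 45 W

Per-layer cylindrical resistances, series-summed:
R_inner film = 1/(h_i·2πr₁L) = 1/(1520×2π×0.01×4.27) = 0.002452 K/W
R_carbon steel pipe wall = ln(15.8/10)/(2π×43.6×4.27) = 3.91×10^-4 K/W
R_cellular glass = ln(70.8/15.8)/(2π×0.0423×4.27) = 1.322 K/W
R_outer film = 1/(h_o·2πr_oL) = 1/(9.64×2π×0.0708×4.27) = 0.05461 K/W
R_total = 1.379 K/W
Q = ΔT/R_total = 62/1.379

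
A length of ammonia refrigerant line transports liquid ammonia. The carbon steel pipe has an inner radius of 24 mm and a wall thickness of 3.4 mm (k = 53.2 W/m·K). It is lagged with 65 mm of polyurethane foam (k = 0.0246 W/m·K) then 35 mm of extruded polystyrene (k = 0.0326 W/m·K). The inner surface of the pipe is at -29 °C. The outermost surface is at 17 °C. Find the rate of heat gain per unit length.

q′ ≈ 4.88 W/m

For a radial system each layer contributes R = ln(r_out/r_in)/(2πkL); films add R = 1/(hA).
R_carbon steel pipe wall = ln(27.4/24)/(2π×53.2×1) = 3.964×10^-4 K/W
R_polyurethane foam = ln(92.4/27.4)/(2π×0.0246×1) = 7.864 K/W
R_extruded polystyrene = ln(127.4/92.4)/(2π×0.0326×1) = 1.568 K/W
R_total = 9.433 K/W
Q = ΔT/R_total = 46/9.433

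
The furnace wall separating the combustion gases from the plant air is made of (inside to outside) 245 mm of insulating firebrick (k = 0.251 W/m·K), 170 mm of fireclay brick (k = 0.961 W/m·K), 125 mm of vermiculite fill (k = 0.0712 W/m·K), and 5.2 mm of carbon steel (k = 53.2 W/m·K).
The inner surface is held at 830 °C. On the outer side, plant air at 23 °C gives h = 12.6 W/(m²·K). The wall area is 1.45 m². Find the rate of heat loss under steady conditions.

Series thermal resistances:
R_insulating firebrick = L/(kA) = 0.245/(0.251×1.45) = 0.6732 K/W
R_fireclay brick = L/(kA) = 0.17/(0.961×1.45) = 0.122 K/W
R_vermiculite fill = L/(kA) = 0.125/(0.0712×1.45) = 1.211 K/W
R_carbon steel = L/(kA) = 0.0052/(53.2×1.45) = 6.741×10^-5 K/W
R_outer film = 1/(h_o·A) = 1/(12.6×1.45) = 0.05473 K/W
R_total = 2.061 K/W
Q = ΔT / R_total = 807 / 2.061

Q ≈ 392 W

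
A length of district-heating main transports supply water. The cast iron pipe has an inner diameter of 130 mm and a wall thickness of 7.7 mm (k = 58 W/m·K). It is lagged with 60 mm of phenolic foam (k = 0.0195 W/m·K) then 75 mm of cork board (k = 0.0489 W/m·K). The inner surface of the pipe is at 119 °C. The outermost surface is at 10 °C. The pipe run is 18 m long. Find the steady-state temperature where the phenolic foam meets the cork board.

Treating each annulus and film as a series resistance:
R_cast iron pipe wall = ln(72.7/65)/(2π×58×18) = 1.707×10^-5 K/W
R_phenolic foam = ln(132.7/72.7)/(2π×0.0195×18) = 0.2729 K/W
R_cork board = ln(207.7/132.7)/(2π×0.0489×18) = 0.08101 K/W
R_total = 0.3539 K/W
Q = ΔT/R_total = 109/0.3539
Q = 308 W
T_interface = T_inner − Q·ΣR(inner→interface) = 119 − 308×0.2729

T ≈ 35 °C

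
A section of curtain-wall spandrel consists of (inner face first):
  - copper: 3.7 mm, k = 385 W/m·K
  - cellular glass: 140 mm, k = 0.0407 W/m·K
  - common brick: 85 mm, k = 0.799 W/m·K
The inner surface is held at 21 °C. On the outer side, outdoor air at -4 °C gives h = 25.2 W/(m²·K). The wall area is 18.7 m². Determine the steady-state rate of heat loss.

Model the wall as resistances in series:
R_copper = L/(kA) = 0.0037/(385×18.7) = 5.139×10^-7 K/W
R_cellular glass = L/(kA) = 0.14/(0.0407×18.7) = 0.1839 K/W
R_common brick = L/(kA) = 0.085/(0.799×18.7) = 0.005689 K/W
R_outer film = 1/(h_o·A) = 1/(25.2×18.7) = 0.002122 K/W
R_total = 0.1918 K/W
Q = ΔT / R_total = 25 / 0.1918

Q ≈ 130 W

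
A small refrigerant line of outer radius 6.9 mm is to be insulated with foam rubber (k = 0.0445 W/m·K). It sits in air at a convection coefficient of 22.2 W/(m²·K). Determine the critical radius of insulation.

r_cr ≈ 2 mm

For a cylinder r_cr = k/h = 0.0445/22.2
r_cr = 2 mm; since the bare radius (6.9 mm) is above r_cr, any added insulation will reduce heat loss.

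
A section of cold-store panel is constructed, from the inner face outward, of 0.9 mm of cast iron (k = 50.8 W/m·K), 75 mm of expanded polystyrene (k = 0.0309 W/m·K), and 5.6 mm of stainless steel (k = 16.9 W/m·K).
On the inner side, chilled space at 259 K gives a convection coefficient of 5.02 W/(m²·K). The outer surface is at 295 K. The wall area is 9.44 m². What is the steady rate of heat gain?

Q ≈ 129 W

Treating each layer as a thermal resistance in series:
R_inner film = 1/(h_i·A) = 1/(5.02×9.44) = 0.0211 K/W
R_cast iron = L/(kA) = 0.0009/(50.8×9.44) = 1.877×10^-6 K/W
R_expanded polystyrene = L/(kA) = 0.075/(0.0309×9.44) = 0.2571 K/W
R_stainless steel = L/(kA) = 0.0056/(16.9×9.44) = 3.51×10^-5 K/W
R_total = 0.2783 K/W
Q = ΔT / R_total = 36 / 0.2783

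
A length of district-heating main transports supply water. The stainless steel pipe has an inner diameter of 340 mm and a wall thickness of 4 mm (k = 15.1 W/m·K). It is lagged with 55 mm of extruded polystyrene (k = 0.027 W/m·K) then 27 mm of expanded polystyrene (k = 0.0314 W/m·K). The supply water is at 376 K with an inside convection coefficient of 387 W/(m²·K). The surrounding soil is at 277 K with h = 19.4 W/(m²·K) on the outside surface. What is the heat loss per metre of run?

For a radial system each layer contributes R = ln(r_out/r_in)/(2πkL); films add R = 1/(hA).
R_inner film = 1/(h_i·2πr₁L) = 1/(387×2π×0.17×1) = 0.002419 K/W
R_stainless steel pipe wall = ln(174/170)/(2π×15.1×1) = 2.451×10^-4 K/W
R_extruded polystyrene = ln(229/174)/(2π×0.027×1) = 1.619 K/W
R_expanded polystyrene = ln(256/229)/(2π×0.0314×1) = 0.5649 K/W
R_outer film = 1/(h_o·2πr_oL) = 1/(19.4×2π×0.256×1) = 0.03205 K/W
R_total = 2.219 K/W
Q = ΔT/R_total = 99/2.219

q′ ≈ 44.6 W/m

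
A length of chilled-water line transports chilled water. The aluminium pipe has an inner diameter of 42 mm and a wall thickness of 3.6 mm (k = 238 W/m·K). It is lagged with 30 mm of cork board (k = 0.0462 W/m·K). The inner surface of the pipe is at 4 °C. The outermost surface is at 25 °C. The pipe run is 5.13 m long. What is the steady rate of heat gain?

Radial resistances (cylindrical: R_cond = ln(r_o/r_i)/(2πkL), R_conv = 1/(h·2πrL)):
R_aluminium pipe wall = ln(24.6/21)/(2π×238×5.13) = 2.063×10^-5 K/W
R_cork board = ln(54.6/24.6)/(2π×0.0462×5.13) = 0.5354 K/W
R_total = 0.5354 K/W
Q = ΔT/R_total = 21/0.5354

Q ≈ 39.2 W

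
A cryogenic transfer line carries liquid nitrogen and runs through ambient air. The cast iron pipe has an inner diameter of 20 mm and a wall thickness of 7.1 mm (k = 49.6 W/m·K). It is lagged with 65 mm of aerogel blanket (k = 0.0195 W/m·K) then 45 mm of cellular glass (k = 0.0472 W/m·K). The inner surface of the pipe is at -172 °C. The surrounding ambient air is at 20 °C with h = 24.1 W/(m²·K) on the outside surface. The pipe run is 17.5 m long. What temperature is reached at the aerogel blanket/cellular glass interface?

Cylindrical conduction, so R = ln(r₂/r₁)/(2πkL) per layer, in series:
R_cast iron pipe wall = ln(17.1/10)/(2π×49.6×17.5) = 9.837×10^-5 K/W
R_aerogel blanket = ln(82.1/17.1)/(2π×0.0195×17.5) = 0.7317 K/W
R_cellular glass = ln(127.1/82.1)/(2π×0.0472×17.5) = 0.08421 K/W
R_outer film = 1/(h_o·2πr_oL) = 1/(24.1×2π×0.1271×17.5) = 0.002969 K/W
R_total = 0.819 K/W
Q = ΔT/R_total = 192/0.819
Q = 234 W
T_interface = T_inner + Q·ΣR(inner→interface) = -172 + 234×0.7318

T ≈ -0.438 °C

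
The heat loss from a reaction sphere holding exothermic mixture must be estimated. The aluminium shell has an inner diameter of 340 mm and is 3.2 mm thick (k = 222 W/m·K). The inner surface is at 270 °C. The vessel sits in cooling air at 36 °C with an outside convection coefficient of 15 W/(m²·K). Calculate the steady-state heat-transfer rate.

Each spherical layer contributes R = (1/r_i − 1/r_o)/(4πk):
R_aluminium shell = (1/0.17 − 1/0.1732)/(4π×222) = 3.896×10^-5 K/W
R_outer film = 1/(h·4πr_o²) = 1/(15×4π×0.1732²) = 0.1768 K/W
R_total = 0.1769 K/W
Q = ΔT/R_total = 234/0.1769

Q ≈ 1320 W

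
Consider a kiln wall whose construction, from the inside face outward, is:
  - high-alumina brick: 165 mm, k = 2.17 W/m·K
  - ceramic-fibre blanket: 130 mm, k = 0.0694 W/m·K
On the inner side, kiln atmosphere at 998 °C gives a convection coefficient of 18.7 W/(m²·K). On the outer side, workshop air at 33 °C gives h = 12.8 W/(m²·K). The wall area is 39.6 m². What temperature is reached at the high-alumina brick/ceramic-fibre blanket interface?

T ≈ 938 °C

Series thermal resistances:
R_inner film = 1/(h_i·A) = 1/(18.7×39.6) = 0.00135 K/W
R_high-alumina brick = L/(kA) = 0.165/(2.17×39.6) = 0.00192 K/W
R_ceramic-fibre blanket = L/(kA) = 0.13/(0.0694×39.6) = 0.0473 K/W
R_outer film = 1/(h_o·A) = 1/(12.8×39.6) = 0.001973 K/W
R_total = 0.05255 K/W;  Q = ΔT/R_total = 965/0.05255 = 18360 W
T_interface = T_inner − Q·ΣR(inner→interface) = 998 − 18400×0.003271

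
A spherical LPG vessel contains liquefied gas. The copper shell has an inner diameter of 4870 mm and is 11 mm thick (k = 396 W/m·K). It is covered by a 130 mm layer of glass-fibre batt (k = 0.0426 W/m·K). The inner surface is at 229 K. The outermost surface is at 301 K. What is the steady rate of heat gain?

Radial (spherical) resistances in series:
R_copper shell = (1/2.435 − 1/2.446)/(4π×396) = 3.711×10^-7 K/W
R_glass-fibre batt = (1/2.446 − 1/2.576)/(4π×0.0426) = 0.03854 K/W
R_total = 0.03854 K/W
Q = ΔT/R_total = 72/0.03854

Q ≈ 1870 W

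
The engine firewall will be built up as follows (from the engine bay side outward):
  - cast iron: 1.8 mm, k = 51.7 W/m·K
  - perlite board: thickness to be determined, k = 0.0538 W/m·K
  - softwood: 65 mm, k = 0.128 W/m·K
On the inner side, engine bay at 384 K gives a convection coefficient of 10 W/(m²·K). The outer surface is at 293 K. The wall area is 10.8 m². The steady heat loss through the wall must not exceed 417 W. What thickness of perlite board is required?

Treating each layer as a thermal resistance in series:
R_inner film = 1/(h_i·A) = 1/(10×10.8) = 0.009259 K/W
R_cast iron = L/(kA) = 0.0018/(51.7×10.8) = 3.224×10^-6 K/W
R_softwood = L/(kA) = 0.065/(0.128×10.8) = 0.04702 K/W
Sum of the known resistances R_other = 0.05628 K/W
Required total resistance R_tot = ΔT/Q_allow = 91/417 = 0.2182 K/W
R_perlite board = R_tot − R_other = 0.1619 K/W
L = R·k·A = 0.1619×0.0538×10.8

L ≈ 94.1 mm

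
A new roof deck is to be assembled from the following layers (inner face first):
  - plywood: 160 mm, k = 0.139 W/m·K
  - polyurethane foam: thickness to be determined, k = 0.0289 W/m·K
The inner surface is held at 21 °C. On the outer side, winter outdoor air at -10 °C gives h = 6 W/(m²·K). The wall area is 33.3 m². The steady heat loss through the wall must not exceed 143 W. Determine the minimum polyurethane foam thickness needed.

Model the wall as resistances in series:
R_plywood = L/(kA) = 0.16/(0.139×33.3) = 0.03457 K/W
R_outer film = 1/(h_o·A) = 1/(6×33.3) = 0.005005 K/W
Sum of the known resistances R_other = 0.03957 K/W
Required total resistance R_tot = ΔT/Q_allow = 31/143 = 0.2168 K/W
R_polyurethane foam = R_tot − R_other = 0.1772 K/W
L = R·k·A = 0.1772×0.0289×33.3

L ≈ 171 mm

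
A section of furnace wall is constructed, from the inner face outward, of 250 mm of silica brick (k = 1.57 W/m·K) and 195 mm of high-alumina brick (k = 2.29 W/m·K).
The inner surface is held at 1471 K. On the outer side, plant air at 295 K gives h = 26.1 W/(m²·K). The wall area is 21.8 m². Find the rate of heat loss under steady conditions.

Q ≈ 90700 W

Series thermal resistances:
R_silica brick = L/(kA) = 0.25/(1.57×21.8) = 0.007304 K/W
R_high-alumina brick = L/(kA) = 0.195/(2.29×21.8) = 0.003906 K/W
R_outer film = 1/(h_o·A) = 1/(26.1×21.8) = 0.001758 K/W
R_total = 0.01297 K/W
Q = ΔT / R_total = 1176 / 0.01297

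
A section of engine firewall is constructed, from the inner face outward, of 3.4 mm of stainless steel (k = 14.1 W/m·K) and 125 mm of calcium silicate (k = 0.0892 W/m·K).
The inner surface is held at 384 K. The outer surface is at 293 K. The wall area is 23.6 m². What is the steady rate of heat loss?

Q ≈ 1530 W

Model the wall as resistances in series:
R_stainless steel = L/(kA) = 0.0034/(14.1×23.6) = 1.022×10^-5 K/W
R_calcium silicate = L/(kA) = 0.125/(0.0892×23.6) = 0.05938 K/W
R_total = 0.05939 K/W
Q = ΔT / R_total = 91 / 0.05939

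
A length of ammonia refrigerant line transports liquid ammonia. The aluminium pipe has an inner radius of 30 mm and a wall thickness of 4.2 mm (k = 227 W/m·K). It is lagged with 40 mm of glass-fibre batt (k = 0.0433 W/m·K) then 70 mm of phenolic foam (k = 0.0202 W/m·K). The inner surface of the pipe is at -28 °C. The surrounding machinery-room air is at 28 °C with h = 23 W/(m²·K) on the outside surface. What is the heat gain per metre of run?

q′ ≈ 6.89 W/m

For a radial system each layer contributes R = ln(r_out/r_in)/(2πkL); films add R = 1/(hA).
R_aluminium pipe wall = ln(34.2/30)/(2π×227×1) = 9.187×10^-5 K/W
R_glass-fibre batt = ln(74.2/34.2)/(2π×0.0433×1) = 2.847 K/W
R_phenolic foam = ln(144.2/74.2)/(2π×0.0202×1) = 5.235 K/W
R_outer film = 1/(h_o·2πr_oL) = 1/(23×2π×0.1442×1) = 0.04799 K/W
R_total = 8.13 K/W
Q = ΔT/R_total = 56/8.13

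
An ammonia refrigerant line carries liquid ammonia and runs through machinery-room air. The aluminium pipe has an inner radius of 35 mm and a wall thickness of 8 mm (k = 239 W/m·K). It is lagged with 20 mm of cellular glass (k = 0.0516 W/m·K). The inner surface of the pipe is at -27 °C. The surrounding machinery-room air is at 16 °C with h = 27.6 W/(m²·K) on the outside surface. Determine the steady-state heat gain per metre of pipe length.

q′ ≈ 33.9 W/m

Per-layer cylindrical resistances, series-summed:
R_aluminium pipe wall = ln(43/35)/(2π×239×1) = 1.371×10^-4 K/W
R_cellular glass = ln(63/43)/(2π×0.0516×1) = 1.178 K/W
R_outer film = 1/(h_o·2πr_oL) = 1/(27.6×2π×0.063×1) = 0.09153 K/W
R_total = 1.27 K/W
Q = ΔT/R_total = 43/1.27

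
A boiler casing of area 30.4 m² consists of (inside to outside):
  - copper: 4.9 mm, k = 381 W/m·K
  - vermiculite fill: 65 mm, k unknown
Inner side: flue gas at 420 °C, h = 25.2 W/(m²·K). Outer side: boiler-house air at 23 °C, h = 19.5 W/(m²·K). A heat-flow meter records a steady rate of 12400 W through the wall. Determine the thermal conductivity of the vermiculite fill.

k ≈ 0.0737 W/(m·K)

Series thermal resistances:
R_inner film = 1/(h_i·A) = 1/(25.2×30.4) = 0.001305 K/W
R_copper = L/(kA) = 0.0049/(381×30.4) = 4.231×10^-7 K/W
R_outer film = 1/(h_o·A) = 1/(19.5×30.4) = 0.001687 K/W
Sum of known resistances R_other = 0.002993 K/W
Total R = ΔT/Q = 397/12400 = 0.03202 K/W
R_vermiculite fill = R_total − R_other = 0.02902 K/W
k = L/(R·A) = 0.065/(0.02902×30.4)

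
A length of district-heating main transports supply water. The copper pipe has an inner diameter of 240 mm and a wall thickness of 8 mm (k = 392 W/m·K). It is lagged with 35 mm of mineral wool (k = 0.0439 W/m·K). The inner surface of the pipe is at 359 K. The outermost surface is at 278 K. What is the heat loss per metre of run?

Per-layer cylindrical resistances, series-summed:
R_copper pipe wall = ln(128/120)/(2π×392×1) = 2.62×10^-5 K/W
R_mineral wool = ln(163/128)/(2π×0.0439×1) = 0.8763 K/W
R_total = 0.8764 K/W
Q = ΔT/R_total = 81/0.8764

q′ ≈ 92.4 W/m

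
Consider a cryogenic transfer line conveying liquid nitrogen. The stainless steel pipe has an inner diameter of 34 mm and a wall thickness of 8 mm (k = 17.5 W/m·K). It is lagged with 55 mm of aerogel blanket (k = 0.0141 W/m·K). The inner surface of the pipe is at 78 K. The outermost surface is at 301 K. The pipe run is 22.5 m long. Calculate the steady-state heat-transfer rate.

Per-layer cylindrical resistances, series-summed:
R_stainless steel pipe wall = ln(25/17)/(2π×17.5×22.5) = 1.559×10^-4 K/W
R_aerogel blanket = ln(80/25)/(2π×0.0141×22.5) = 0.5835 K/W
R_total = 0.5837 K/W
Q = ΔT/R_total = 223/0.5837

Q ≈ 382 W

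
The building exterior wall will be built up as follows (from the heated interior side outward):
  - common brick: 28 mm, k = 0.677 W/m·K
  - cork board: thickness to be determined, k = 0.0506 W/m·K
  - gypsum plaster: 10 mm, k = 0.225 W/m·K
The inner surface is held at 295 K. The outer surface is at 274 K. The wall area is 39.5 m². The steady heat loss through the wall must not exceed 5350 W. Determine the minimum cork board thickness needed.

Series thermal resistances:
R_common brick = L/(kA) = 0.028/(0.677×39.5) = 0.001047 K/W
R_gypsum plaster = L/(kA) = 0.01/(0.225×39.5) = 0.001125 K/W
Sum of the known resistances R_other = 0.002172 K/W
Required total resistance R_tot = ΔT/Q_allow = 21/5350 = 0.003925 K/W
R_cork board = R_tot − R_other = 0.001753 K/W
L = R·k·A = 0.001753×0.0506×39.5

L ≈ 3.5 mm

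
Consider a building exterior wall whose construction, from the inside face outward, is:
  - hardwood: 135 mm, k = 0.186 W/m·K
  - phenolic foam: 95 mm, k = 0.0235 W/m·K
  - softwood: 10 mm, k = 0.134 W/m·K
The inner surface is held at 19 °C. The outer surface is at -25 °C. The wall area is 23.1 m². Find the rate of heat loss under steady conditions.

Q ≈ 210 W

Treating each layer as a thermal resistance in series:
R_hardwood = L/(kA) = 0.135/(0.186×23.1) = 0.03142 K/W
R_phenolic foam = L/(kA) = 0.095/(0.0235×23.1) = 0.175 K/W
R_softwood = L/(kA) = 0.01/(0.134×23.1) = 0.003231 K/W
R_total = 0.2097 K/W
Q = ΔT / R_total = 44 / 0.2097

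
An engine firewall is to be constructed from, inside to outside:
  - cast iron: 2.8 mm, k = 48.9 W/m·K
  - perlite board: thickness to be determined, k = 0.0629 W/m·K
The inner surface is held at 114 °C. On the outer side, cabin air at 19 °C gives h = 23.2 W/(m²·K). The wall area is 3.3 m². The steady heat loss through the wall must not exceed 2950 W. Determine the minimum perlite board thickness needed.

Thermal resistances in series:
R_cast iron = L/(kA) = 0.0028/(48.9×3.3) = 1.735×10^-5 K/W
R_outer film = 1/(h_o·A) = 1/(23.2×3.3) = 0.01306 K/W
Sum of the known resistances R_other = 0.01308 K/W
Required total resistance R_tot = ΔT/Q_allow = 95/2950 = 0.0322 K/W
R_perlite board = R_tot − R_other = 0.01912 K/W
L = R·k·A = 0.01912×0.0629×3.3

L ≈ 3.97 mm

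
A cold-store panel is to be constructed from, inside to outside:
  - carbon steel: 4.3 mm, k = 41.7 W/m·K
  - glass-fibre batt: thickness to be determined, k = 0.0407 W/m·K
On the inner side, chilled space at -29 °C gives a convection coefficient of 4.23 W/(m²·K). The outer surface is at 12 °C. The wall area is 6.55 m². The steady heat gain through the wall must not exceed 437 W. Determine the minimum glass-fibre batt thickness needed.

Model the wall as resistances in series:
R_inner film = 1/(h_i·A) = 1/(4.23×6.55) = 0.03609 K/W
R_carbon steel = L/(kA) = 0.0043/(41.7×6.55) = 1.574×10^-5 K/W
Sum of the known resistances R_other = 0.03611 K/W
Required total resistance R_tot = ΔT/Q_allow = 41/437 = 0.09382 K/W
R_glass-fibre batt = R_tot − R_other = 0.05771 K/W
L = R·k·A = 0.05771×0.0407×6.55

L ≈ 15.4 mm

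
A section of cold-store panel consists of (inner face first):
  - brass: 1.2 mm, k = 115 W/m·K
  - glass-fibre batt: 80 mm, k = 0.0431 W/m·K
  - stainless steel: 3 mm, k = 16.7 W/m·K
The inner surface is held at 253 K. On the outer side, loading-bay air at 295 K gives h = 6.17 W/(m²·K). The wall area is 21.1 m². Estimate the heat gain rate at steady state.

Thermal resistances in series:
R_brass = L/(kA) = 0.0012/(115×21.1) = 4.945×10^-7 K/W
R_glass-fibre batt = L/(kA) = 0.08/(0.0431×21.1) = 0.08797 K/W
R_stainless steel = L/(kA) = 0.003/(16.7×21.1) = 8.514×10^-6 K/W
R_outer film = 1/(h_o·A) = 1/(6.17×21.1) = 0.007681 K/W
R_total = 0.09566 K/W
Q = ΔT / R_total = 42 / 0.09566

Q ≈ 439 W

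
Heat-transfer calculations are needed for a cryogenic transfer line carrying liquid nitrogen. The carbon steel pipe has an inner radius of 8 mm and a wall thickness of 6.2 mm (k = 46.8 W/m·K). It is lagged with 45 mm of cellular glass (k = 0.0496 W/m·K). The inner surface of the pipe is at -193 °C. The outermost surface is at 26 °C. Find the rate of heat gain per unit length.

q′ ≈ 47.8 W/m

Cylindrical conduction, so R = ln(r₂/r₁)/(2πkL) per layer, in series:
R_carbon steel pipe wall = ln(14.2/8)/(2π×46.8×1) = 0.001951 K/W
R_cellular glass = ln(59.2/14.2)/(2π×0.0496×1) = 4.581 K/W
R_total = 4.583 K/W
Q = ΔT/R_total = 219/4.583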